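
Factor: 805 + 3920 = 3^3*5^2*7^1 = 4725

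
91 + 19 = 110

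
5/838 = 5/838=   0.01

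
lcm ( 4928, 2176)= 167552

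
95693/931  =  102 + 731/931 = 102.79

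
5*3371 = 16855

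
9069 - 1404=7665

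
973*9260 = 9009980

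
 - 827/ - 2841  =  827/2841 = 0.29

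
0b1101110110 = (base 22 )1i6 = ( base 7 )2404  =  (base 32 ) RM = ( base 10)886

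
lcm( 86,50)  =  2150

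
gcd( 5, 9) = 1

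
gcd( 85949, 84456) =1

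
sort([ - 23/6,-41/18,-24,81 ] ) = [ -24,-23/6,-41/18,81 ] 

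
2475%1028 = 419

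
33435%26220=7215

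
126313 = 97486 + 28827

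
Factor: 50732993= 50732993^1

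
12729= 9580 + 3149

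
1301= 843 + 458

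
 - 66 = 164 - 230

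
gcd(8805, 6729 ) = 3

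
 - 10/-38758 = 5/19379 = 0.00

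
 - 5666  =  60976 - 66642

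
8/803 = 8/803 = 0.01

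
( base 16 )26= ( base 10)38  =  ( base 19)20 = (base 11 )35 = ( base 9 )42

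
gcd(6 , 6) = 6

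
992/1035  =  992/1035 = 0.96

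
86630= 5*17326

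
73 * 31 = 2263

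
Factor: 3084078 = 2^1*3^1*514013^1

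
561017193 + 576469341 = 1137486534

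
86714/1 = 86714 = 86714.00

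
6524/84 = 77 + 2/3 = 77.67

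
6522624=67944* 96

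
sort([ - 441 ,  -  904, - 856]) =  [-904, - 856, - 441]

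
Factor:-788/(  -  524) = 131^( - 1 )*197^1= 197/131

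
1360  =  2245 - 885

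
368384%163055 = 42274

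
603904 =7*86272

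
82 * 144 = 11808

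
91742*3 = 275226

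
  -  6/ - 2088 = 1/348= 0.00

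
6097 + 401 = 6498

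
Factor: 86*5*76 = 2^3 * 5^1*19^1*43^1 = 32680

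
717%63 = 24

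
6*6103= 36618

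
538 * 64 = 34432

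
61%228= 61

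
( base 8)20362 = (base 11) 6378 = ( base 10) 8434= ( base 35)6uy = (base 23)FLG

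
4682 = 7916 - 3234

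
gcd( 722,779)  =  19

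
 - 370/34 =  - 185/17 = - 10.88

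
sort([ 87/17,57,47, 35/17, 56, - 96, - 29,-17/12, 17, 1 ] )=[-96, - 29, - 17/12, 1,35/17, 87/17,17, 47 , 56,57]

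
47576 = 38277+9299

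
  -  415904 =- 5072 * 82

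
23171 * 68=1575628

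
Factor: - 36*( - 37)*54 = 71928  =  2^3 * 3^5*37^1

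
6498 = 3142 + 3356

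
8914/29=307 + 11/29  =  307.38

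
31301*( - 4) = -125204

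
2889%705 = 69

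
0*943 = 0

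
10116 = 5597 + 4519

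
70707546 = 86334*819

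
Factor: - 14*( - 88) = 1232  =  2^4 * 7^1*11^1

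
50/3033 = 50/3033 = 0.02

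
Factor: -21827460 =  - 2^2* 3^1*5^1*23^1* 15817^1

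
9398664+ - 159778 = 9238886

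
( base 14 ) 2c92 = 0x1f20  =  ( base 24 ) DK0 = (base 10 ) 7968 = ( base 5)223333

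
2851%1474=1377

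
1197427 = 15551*77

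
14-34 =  - 20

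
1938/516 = 323/86 = 3.76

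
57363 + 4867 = 62230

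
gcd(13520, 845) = 845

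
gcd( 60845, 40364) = 1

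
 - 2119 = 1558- 3677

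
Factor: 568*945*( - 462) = -247983120 = - 2^4*3^4 * 5^1*7^2 * 11^1*71^1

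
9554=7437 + 2117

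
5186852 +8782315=13969167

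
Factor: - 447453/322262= - 747/538 = - 2^( - 1)*3^2*83^1 *269^ (  -  1) 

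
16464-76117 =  - 59653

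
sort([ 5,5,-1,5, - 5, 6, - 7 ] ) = [ - 7, - 5, - 1,5, 5,5 , 6 ] 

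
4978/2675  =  4978/2675 =1.86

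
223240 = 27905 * 8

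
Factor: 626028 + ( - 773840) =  - 147812  =  - 2^2*7^1 * 5279^1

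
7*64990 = 454930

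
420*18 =7560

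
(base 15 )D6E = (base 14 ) 1165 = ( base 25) 4l4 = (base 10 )3029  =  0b101111010101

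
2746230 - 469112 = 2277118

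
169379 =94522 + 74857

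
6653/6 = 6653/6 = 1108.83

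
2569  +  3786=6355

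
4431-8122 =  -  3691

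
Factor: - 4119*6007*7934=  - 2^1 * 3^1*1373^1*3967^1*6007^1 = - 196309637022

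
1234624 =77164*16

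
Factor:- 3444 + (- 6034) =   -  9478 = - 2^1*7^1* 677^1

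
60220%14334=2884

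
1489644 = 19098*78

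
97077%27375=14952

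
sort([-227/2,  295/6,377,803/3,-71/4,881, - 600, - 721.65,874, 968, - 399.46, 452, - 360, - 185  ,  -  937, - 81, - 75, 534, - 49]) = [ - 937, - 721.65,-600, - 399.46,- 360, - 185, - 227/2 , - 81, - 75, - 49, - 71/4,295/6, 803/3,377,452, 534, 874,881,968]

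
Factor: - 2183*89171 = -23^1*37^1*59^1 *3877^1 = -194660293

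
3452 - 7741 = -4289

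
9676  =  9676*1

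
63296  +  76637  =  139933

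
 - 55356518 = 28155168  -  83511686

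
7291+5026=12317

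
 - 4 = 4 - 8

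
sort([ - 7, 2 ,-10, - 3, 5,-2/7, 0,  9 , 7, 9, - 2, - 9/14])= [ - 10,-7,-3, - 2, - 9/14,  -  2/7 , 0,2, 5,  7, 9,9]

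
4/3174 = 2/1587 =0.00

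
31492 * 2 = 62984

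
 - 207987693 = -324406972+116419279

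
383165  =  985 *389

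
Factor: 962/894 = 481/447 = 3^( -1 )*13^1*37^1*149^( - 1 )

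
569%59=38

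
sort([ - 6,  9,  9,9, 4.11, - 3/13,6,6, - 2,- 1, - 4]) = [ - 6, - 4, - 2, - 1,- 3/13, 4.11,6,6, 9, 9,9]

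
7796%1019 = 663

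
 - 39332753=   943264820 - 982597573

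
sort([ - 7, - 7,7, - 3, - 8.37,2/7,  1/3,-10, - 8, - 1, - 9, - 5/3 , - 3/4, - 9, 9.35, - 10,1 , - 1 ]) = [ - 10,-10, -9, - 9 , -8.37, - 8, - 7, - 7, - 3, - 5/3 ,  -  1, - 1, - 3/4, 2/7,1/3, 1,7,9.35] 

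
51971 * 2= 103942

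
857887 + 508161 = 1366048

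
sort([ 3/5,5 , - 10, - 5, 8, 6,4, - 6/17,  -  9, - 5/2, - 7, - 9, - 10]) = [ - 10, - 10, - 9, - 9, - 7, - 5, - 5/2, - 6/17,  3/5, 4, 5,6,8 ] 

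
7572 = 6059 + 1513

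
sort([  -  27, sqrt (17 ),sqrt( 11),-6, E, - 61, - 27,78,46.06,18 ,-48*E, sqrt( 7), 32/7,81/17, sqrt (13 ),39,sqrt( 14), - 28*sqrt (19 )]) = [ - 48*E,-28*sqrt (19 ),  -  61,-27,-27, - 6,sqrt(7), E, sqrt( 11 ),sqrt( 13 ), sqrt( 14), sqrt(17),32/7 , 81/17,18,  39,46.06,78 ] 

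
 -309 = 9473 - 9782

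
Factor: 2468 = 2^2  *  617^1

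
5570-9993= - 4423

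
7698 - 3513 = 4185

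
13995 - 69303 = -55308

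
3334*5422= 18076948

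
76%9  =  4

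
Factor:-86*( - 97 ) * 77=2^1 * 7^1 * 11^1*43^1 * 97^1 = 642334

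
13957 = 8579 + 5378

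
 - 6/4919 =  - 6/4919 = - 0.00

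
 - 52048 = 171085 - 223133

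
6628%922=174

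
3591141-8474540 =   -  4883399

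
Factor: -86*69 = -5934= - 2^1*3^1*23^1*43^1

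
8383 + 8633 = 17016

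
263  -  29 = 234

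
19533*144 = 2812752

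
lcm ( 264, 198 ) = 792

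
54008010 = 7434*7265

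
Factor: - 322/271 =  - 2^1 * 7^1*23^1*271^ ( - 1)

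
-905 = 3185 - 4090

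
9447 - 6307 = 3140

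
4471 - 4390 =81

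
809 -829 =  - 20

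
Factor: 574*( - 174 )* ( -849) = 2^2*3^2*7^1*29^1*41^1*283^1 = 84794724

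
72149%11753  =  1631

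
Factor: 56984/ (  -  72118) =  - 2^2*17^1*107^( - 1)*337^( - 1)* 419^1 = - 28492/36059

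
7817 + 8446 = 16263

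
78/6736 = 39/3368 = 0.01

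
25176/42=599 + 3/7= 599.43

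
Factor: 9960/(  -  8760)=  - 73^( - 1 )*83^1=-  83/73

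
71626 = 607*118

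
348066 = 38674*9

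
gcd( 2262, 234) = 78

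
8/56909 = 8/56909=0.00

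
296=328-32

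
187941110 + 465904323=653845433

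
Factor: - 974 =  - 2^1 * 487^1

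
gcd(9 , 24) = 3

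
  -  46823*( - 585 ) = 27391455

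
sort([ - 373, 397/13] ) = [ - 373, 397/13]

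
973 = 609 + 364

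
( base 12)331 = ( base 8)725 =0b111010101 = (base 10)469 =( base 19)15D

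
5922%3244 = 2678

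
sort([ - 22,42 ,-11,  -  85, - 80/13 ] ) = [ - 85 , - 22, - 11, - 80/13, 42]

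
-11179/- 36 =11179/36 =310.53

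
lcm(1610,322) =1610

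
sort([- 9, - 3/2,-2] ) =[ - 9, - 2, - 3/2 ] 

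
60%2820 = 60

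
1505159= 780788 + 724371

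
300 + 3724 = 4024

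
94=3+91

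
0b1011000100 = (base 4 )23010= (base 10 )708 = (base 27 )q6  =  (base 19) 1i5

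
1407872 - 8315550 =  -6907678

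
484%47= 14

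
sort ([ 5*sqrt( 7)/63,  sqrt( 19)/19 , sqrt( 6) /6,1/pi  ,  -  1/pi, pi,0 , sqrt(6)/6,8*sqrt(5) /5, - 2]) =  [-2,-1/pi,0, 5*sqrt(7) /63,sqrt( 19)/19,1/pi,sqrt( 6)/6 , sqrt( 6 ) /6, pi, 8 * sqrt(5) /5] 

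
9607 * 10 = 96070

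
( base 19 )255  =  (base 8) 1466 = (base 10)822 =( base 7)2253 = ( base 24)1a6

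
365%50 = 15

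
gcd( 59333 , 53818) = 1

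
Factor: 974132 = 2^2*243533^1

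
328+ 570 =898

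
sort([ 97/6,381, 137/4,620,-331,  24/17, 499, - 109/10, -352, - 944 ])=[- 944 ,-352,-331, - 109/10, 24/17, 97/6, 137/4, 381, 499, 620]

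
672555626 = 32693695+639861931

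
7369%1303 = 854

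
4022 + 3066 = 7088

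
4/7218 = 2/3609 = 0.00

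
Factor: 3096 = 2^3*3^2  *43^1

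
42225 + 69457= 111682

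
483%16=3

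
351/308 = 351/308 = 1.14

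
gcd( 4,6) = 2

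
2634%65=34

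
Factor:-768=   -  2^8* 3^1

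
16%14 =2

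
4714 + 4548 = 9262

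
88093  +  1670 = 89763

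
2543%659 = 566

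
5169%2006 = 1157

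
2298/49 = 2298/49 = 46.90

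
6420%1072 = 1060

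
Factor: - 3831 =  - 3^1*1277^1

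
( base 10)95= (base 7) 164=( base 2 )1011111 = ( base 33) 2T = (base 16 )5f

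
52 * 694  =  36088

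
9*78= 702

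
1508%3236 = 1508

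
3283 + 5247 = 8530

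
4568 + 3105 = 7673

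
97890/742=48945/371= 131.93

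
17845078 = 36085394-18240316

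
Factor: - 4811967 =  - 3^4 * 59407^1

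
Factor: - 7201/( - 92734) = 2^( - 1 )*19^1*199^( - 1)*233^(  -  1)*379^1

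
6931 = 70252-63321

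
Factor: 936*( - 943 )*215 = -2^3*3^2 * 5^1*13^1*23^1*41^1*43^1= -189769320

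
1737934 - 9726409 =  - 7988475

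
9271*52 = 482092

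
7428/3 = 2476 = 2476.00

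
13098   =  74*177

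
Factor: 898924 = 2^2*13^1*59^1  *  293^1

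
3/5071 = 3/5071 = 0.00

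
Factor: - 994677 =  - 3^1 * 233^1*1423^1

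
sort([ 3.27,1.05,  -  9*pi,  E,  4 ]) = [-9*pi , 1.05, E, 3.27, 4]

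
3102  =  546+2556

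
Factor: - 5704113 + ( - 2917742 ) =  - 8621855  =  - 5^1*11^2*14251^1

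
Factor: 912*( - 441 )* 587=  -2^4 * 3^3*7^2*19^1*587^1 = - 236086704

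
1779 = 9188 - 7409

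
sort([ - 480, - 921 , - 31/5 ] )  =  [-921, - 480,-31/5 ] 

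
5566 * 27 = 150282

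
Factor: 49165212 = 2^2*3^1*4097101^1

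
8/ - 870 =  - 4/435 = -0.01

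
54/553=54/553 = 0.10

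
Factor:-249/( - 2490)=1/10= 2^( - 1)*5^( - 1)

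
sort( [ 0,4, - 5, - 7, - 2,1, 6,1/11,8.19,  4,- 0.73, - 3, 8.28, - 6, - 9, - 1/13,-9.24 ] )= [ - 9.24 , - 9, - 7, - 6, - 5,-3, - 2, - 0.73, - 1/13,0, 1/11, 1,  4,  4, 6,8.19,8.28 ]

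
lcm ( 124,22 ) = 1364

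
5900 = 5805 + 95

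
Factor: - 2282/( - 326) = 7^1 = 7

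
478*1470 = 702660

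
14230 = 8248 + 5982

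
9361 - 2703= 6658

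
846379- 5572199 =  - 4725820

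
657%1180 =657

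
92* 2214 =203688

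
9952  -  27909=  - 17957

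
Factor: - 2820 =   -  2^2*3^1*5^1*47^1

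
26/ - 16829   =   - 1 + 16803/16829  =  - 0.00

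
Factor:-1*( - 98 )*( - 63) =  - 2^1*3^2*7^3 = - 6174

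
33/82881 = 11/27627=0.00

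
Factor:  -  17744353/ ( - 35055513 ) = 3^( - 2) * 11^1*17^( - 1)*19^( - 1 )*31^( - 1 ) *389^ ( - 1 )*1613123^1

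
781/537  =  781/537 =1.45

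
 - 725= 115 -840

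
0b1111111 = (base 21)61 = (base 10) 127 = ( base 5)1002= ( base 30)47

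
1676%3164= 1676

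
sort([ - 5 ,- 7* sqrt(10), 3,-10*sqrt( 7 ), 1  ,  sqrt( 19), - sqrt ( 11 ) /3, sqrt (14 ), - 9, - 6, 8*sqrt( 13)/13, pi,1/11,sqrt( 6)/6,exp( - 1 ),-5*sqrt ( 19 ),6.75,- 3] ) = [- 10 * sqrt( 7),  -  7*sqrt( 10),-5 * sqrt( 19), - 9  ,-6,-5, - 3,- sqrt(11) /3,1/11,  exp( - 1),  sqrt(6 ) /6,1,8*sqrt( 13 ) /13,3,pi, sqrt( 14), sqrt( 19),6.75] 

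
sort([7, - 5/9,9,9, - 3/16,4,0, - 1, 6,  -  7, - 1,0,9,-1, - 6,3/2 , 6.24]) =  [ - 7 ,  -  6, - 1, - 1, - 1,  -  5/9, - 3/16,0,0,3/2,4, 6,6.24,7 , 9,9,9]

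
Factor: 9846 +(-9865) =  - 19^1 = - 19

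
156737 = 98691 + 58046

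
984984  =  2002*492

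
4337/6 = 4337/6=722.83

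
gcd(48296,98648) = 8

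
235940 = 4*58985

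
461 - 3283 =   -  2822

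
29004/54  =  537 + 1/9 = 537.11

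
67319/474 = 67319/474 =142.02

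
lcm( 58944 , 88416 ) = 176832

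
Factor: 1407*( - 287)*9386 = -2^1*3^1 * 7^2*13^1*19^2*41^1* 67^1= - 3790151274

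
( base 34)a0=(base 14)1A4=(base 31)au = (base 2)101010100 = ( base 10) 340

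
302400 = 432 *700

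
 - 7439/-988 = 7 + 523/988  =  7.53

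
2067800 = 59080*35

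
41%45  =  41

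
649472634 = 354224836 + 295247798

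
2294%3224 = 2294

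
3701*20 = 74020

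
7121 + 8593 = 15714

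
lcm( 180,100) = 900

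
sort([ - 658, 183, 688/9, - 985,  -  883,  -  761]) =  [ - 985, - 883,-761,-658,  688/9,183 ]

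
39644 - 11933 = 27711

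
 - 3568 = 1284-4852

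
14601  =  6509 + 8092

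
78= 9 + 69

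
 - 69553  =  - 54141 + -15412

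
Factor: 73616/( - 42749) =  - 2^4*7^ ( - 1)*31^ ( - 1 )*43^1 *107^1 * 197^( - 1 )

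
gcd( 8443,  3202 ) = 1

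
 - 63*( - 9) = 567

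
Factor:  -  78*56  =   - 4368 = - 2^4 * 3^1 * 7^1 * 13^1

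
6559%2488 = 1583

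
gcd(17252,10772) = 4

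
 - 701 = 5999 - 6700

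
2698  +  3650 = 6348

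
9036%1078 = 412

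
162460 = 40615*4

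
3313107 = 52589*63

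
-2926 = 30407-33333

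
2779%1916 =863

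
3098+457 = 3555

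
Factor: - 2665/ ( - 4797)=3^( - 2 )*5^1 = 5/9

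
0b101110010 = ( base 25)EK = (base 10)370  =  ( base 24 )fa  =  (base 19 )109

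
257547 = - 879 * (  -  293)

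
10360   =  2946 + 7414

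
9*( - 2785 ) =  - 25065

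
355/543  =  355/543  =  0.65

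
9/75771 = 1/8419 = 0.00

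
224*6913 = 1548512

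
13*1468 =19084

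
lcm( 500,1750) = 3500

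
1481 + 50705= 52186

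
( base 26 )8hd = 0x16E7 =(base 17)134F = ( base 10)5863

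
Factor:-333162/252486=-223/169 = - 13^(  -  2 )*223^1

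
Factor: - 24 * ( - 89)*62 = 132432 = 2^4 * 3^1 * 31^1 * 89^1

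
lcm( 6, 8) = 24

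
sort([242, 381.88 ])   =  [ 242, 381.88]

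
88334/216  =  44167/108  =  408.95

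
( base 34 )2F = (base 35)2D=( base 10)83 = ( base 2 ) 1010011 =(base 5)313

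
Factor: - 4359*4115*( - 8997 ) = 3^2*5^1*823^1*1453^1 * 2999^1 = 161381753145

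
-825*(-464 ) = 382800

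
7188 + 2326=9514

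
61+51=112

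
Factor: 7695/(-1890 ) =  - 57/14= - 2^( - 1) *3^1*7^( - 1)*19^1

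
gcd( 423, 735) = 3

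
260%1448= 260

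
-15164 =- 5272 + -9892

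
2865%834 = 363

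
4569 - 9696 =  - 5127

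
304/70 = 152/35 = 4.34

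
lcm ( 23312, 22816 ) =1072352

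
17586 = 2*8793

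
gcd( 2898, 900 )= 18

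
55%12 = 7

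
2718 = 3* 906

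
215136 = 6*35856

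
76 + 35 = 111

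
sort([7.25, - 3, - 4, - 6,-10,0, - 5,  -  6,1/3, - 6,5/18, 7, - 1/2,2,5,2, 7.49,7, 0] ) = [ - 10, - 6, - 6  ,-6, - 5,  -  4, - 3 , - 1/2, 0,0, 5/18,1/3,  2,2, 5,7, 7,7.25,7.49]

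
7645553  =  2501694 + 5143859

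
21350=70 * 305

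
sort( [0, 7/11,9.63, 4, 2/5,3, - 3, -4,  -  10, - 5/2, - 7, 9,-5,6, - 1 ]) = [-10  , - 7, - 5 ,- 4,-3, - 5/2, - 1, 0,2/5, 7/11,3 , 4, 6  ,  9, 9.63 ] 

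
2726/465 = 5 + 401/465 = 5.86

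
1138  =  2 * 569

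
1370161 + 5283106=6653267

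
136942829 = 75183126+61759703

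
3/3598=3/3598 = 0.00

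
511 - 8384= -7873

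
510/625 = 102/125= 0.82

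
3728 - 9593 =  - 5865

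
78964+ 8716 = 87680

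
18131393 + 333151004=351282397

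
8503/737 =11 + 36/67  =  11.54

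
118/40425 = 118/40425 = 0.00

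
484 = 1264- 780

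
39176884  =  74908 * 523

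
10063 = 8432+1631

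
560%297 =263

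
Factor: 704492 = 2^2*176123^1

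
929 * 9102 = 8455758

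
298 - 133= 165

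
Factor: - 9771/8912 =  - 2^(-4)*3^1*557^(  -  1 )  *  3257^1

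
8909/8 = 1113 + 5/8=1113.62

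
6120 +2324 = 8444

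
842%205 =22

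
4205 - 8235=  - 4030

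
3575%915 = 830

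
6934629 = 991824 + 5942805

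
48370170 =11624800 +36745370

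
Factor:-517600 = - 2^5*5^2*647^1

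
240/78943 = 240/78943=   0.00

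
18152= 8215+9937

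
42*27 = 1134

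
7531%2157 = 1060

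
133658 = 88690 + 44968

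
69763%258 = 103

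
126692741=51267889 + 75424852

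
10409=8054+2355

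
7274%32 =10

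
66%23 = 20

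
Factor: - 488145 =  - 3^1*5^1 * 7^1*4649^1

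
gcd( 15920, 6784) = 16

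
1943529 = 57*34097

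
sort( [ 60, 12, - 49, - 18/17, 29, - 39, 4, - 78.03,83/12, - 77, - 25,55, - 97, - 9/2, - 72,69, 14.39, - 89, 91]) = [ - 97,- 89, - 78.03,-77, - 72, - 49, - 39, - 25, - 9/2,-18/17, 4 , 83/12, 12,  14.39, 29, 55, 60,  69 , 91]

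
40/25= 8/5 = 1.60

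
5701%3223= 2478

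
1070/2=535 = 535.00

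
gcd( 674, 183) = 1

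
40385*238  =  9611630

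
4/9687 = 4/9687=0.00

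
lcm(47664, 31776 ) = 95328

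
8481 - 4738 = 3743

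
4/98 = 2/49 = 0.04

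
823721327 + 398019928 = 1221741255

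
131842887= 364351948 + -232509061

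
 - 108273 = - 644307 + 536034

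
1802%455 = 437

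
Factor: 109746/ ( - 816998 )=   -  3^2 *67^( - 1 )=- 9/67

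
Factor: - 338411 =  - 338411^1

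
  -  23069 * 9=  - 207621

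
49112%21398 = 6316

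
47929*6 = 287574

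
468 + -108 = 360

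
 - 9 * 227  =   - 2043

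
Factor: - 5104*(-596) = 2^6*11^1 *29^1*149^1 = 3041984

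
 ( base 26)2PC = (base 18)63g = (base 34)1p8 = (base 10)2014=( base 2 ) 11111011110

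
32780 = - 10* ( - 3278)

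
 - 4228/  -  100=1057/25 = 42.28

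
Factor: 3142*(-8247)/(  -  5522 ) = 3^1 *11^( - 1 )*251^ ( - 1)*1571^1 * 2749^1  =  12956037/2761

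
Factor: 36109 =36109^1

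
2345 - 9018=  - 6673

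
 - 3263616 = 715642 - 3979258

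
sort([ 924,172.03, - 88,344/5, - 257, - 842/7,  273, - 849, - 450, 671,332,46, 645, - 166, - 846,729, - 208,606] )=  [ - 849, - 846, - 450, - 257, - 208, - 166, - 842/7, - 88, 46,344/5,172.03, 273,332, 606, 645, 671, 729, 924]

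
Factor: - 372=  - 2^2*3^1*31^1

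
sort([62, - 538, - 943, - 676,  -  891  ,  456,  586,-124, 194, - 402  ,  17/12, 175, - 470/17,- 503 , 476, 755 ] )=[ - 943, -891, - 676,-538,  -  503, - 402,-124,  -  470/17, 17/12, 62, 175, 194,456, 476,586,  755]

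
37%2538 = 37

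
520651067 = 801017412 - 280366345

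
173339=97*1787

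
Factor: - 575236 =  - 2^2*31^1*4639^1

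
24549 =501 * 49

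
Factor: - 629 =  - 17^1*37^1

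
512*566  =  289792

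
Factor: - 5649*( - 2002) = 11309298 = 2^1*3^1*7^2*11^1*13^1*269^1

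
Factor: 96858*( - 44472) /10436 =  - 1076867244/2609 =- 2^2 * 3^3*17^1 * 109^1*2609^ (  -  1) * 5381^1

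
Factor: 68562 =2^1*3^2 * 13^1*293^1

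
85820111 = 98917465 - 13097354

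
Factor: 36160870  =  2^1 * 5^1*17^1 * 347^1*613^1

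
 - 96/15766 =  - 48/7883 = - 0.01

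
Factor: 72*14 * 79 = 2^4*3^2*7^1*79^1 = 79632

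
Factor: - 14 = - 2^1*7^1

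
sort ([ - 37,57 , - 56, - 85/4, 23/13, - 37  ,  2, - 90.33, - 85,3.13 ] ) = [  -  90.33, - 85,- 56, - 37,-37, - 85/4, 23/13, 2, 3.13,  57 ]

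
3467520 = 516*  6720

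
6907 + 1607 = 8514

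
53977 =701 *77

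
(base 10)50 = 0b110010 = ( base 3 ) 1212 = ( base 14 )38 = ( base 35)1F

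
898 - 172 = 726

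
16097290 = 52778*305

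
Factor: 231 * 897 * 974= 201819618 = 2^1*3^2*7^1*11^1*13^1*23^1*487^1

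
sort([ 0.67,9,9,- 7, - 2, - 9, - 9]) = [ - 9, - 9, - 7,-2,0.67,9 , 9 ]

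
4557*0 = 0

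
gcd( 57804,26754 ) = 6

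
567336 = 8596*66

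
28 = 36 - 8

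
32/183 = 32/183 =0.17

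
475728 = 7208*66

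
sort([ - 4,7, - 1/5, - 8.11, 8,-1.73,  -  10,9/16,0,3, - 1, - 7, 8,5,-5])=[ - 10, - 8.11,- 7, - 5, - 4, - 1.73, - 1 ,  -  1/5 , 0, 9/16,3,5,7, 8,8 ]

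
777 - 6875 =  - 6098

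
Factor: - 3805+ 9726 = 5921 = 31^1*191^1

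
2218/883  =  2218/883 = 2.51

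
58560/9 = 6506 + 2/3 =6506.67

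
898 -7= 891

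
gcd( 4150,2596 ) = 2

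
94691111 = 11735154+82955957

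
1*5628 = 5628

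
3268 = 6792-3524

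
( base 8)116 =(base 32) 2e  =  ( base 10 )78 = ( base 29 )2k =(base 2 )1001110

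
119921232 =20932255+98988977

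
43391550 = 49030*885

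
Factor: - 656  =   - 2^4*41^1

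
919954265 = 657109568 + 262844697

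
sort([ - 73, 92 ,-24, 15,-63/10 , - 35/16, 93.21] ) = [ - 73, - 24, - 63/10, - 35/16, 15, 92, 93.21 ]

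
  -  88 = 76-164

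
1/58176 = 1/58176 = 0.00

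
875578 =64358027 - 63482449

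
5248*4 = 20992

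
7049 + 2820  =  9869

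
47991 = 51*941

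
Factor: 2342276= 2^2 * 585569^1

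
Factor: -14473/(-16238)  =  2^( - 1)*23^(-1)*41^1  =  41/46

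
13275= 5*2655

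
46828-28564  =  18264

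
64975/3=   64975/3 = 21658.33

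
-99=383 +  - 482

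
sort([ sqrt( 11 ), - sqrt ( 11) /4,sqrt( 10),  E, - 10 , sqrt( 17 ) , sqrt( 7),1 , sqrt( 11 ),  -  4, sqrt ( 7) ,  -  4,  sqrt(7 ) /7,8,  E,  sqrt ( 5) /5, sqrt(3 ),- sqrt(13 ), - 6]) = [ - 10,-6, - 4, - 4,- sqrt(13) ,-sqrt( 11 ) /4, sqrt( 7 ) /7,sqrt (5 ) /5,1,  sqrt ( 3 ),sqrt( 7 ),sqrt( 7),  E , E,sqrt( 10 ),  sqrt(11 ),  sqrt(11)  ,  sqrt (17 ),8]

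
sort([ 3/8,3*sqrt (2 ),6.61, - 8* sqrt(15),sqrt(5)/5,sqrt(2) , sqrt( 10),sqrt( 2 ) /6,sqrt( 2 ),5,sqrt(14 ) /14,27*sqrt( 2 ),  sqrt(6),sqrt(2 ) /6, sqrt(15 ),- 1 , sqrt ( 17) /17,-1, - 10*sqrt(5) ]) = [ - 8*sqrt(15 ), - 10 * sqrt(5 ),-1, - 1, sqrt(2 ) /6, sqrt( 2)/6  ,  sqrt(17 ) /17 , sqrt( 14 ) /14, 3/8, sqrt( 5)/5, sqrt(2 ), sqrt(2),sqrt( 6 ), sqrt(10) , sqrt(15) , 3*sqrt(2),5,6.61 , 27*sqrt(2) ]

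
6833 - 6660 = 173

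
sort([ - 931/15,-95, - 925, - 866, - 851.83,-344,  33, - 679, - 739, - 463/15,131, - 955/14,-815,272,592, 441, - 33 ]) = [  -  925, - 866,  -  851.83, - 815,- 739, - 679, - 344, - 95, - 955/14,-931/15, - 33,-463/15, 33,131, 272, 441,592]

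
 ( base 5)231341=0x209A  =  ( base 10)8346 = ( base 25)D8L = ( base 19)1425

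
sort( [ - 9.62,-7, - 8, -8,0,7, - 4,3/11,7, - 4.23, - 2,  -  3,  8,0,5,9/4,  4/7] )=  [  -  9.62,  -  8, - 8, - 7, - 4.23, - 4,  -  3, - 2,0, 0,  3/11 , 4/7,9/4,5, 7,7,8] 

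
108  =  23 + 85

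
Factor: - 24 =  - 2^3*3^1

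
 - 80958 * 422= - 34164276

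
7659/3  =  2553 = 2553.00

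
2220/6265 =444/1253 = 0.35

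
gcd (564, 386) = 2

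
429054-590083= - 161029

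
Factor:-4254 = -2^1*3^1*709^1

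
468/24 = 19 + 1/2=19.50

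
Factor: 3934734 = 2^1 * 3^1 * 157^1*4177^1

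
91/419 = 91/419 = 0.22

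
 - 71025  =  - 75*947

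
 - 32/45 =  - 1 + 13/45 = -0.71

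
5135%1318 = 1181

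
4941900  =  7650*646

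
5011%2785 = 2226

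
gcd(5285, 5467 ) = 7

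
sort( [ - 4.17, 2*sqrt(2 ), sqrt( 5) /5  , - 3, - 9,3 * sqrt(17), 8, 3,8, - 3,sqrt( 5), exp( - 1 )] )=[ - 9,-4.17, - 3, - 3, exp( - 1), sqrt( 5)/5, sqrt( 5 ),  2*sqrt(2) , 3 , 8,  8,3*sqrt(17) ]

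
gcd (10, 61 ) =1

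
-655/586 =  - 655/586 =-1.12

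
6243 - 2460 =3783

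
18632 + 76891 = 95523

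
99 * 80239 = 7943661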